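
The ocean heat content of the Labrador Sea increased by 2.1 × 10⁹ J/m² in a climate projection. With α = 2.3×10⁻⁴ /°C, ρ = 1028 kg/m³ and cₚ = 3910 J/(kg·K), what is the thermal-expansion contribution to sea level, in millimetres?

Δh = αQ/(ρcₚ) = 2.3×10⁻⁴ × 2.1×10⁹ / (1028 × 3910) ≈ 0.12016 m

about 120 mm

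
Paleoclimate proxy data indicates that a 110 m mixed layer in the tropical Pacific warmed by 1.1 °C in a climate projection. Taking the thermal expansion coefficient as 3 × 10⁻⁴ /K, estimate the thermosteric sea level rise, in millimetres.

Δh = αΔT·H = 3×10⁻⁴ × 1.1 × 110 = 0.03630 m

about 36.3 mm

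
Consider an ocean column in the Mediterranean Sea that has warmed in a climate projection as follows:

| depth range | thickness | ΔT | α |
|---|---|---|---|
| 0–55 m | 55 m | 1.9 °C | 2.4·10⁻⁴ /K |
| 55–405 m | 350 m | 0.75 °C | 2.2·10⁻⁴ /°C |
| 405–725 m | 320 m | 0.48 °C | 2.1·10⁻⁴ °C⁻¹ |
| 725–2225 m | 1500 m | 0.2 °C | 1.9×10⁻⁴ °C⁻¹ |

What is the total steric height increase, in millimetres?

about 170 mm

Layer 1: 2.4×10⁻⁴ × 1.9 × 55 = 0.02508 m
Layer 2: 350 × 2.2×10⁻⁴ × 0.75 = 0.05775 m
Layer 3: 2.1×10⁻⁴ × 0.48 × 320 = 0.032256 m
725–2225 m: 0.2 × 1500 × 1.9×10⁻⁴ = 0.05700 m
Δh = 0.02508 + 0.05775 + 0.032256 + 0.05700 = 0.172086 m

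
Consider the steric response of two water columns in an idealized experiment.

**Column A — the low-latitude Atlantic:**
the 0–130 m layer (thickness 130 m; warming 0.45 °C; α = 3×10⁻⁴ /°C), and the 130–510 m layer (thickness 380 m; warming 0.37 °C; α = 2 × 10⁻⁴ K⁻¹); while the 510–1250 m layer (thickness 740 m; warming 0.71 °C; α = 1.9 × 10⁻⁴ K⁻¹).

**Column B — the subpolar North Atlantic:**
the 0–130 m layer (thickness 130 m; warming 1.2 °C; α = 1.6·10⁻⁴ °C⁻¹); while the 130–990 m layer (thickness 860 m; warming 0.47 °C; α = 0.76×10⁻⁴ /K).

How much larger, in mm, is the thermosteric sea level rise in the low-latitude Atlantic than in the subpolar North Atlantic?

A Layer 1: 3×10⁻⁴ × 0.45 × 130 = 0.01755 m
A Layer 2: 0.37 × 380 × 2×10⁻⁴ = 0.02812 m
A Layer 3: 1.9×10⁻⁴ × 740 × 0.71 = 0.099826 m
A total: 0.145496 m
B 1.2 × 1.6×10⁻⁴ × 130 = 0.02496 m
B Layer 2: 0.47 × 860 × 0.76×10⁻⁴ = 0.0307192 m
B total: 0.0556792 m
Difference: 0.145496 − 0.0556792 = 0.0898168 m

90 mm larger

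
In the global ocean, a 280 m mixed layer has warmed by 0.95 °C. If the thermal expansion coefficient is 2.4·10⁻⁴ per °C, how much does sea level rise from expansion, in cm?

Δh = 6.4 cm

Δh = αΔT·H = 2.4×10⁻⁴ × 0.95 × 280 = 0.06384 m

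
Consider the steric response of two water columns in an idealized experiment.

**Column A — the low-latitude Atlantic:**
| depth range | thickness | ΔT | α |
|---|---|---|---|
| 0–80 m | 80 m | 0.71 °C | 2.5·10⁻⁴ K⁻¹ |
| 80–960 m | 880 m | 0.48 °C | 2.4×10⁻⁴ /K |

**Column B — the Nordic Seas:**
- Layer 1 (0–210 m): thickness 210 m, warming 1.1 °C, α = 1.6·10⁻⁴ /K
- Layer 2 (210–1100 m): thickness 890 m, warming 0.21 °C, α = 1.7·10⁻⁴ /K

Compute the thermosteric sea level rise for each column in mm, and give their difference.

A: 116 mm; B: 68.7 mm; difference 46.8 mm

A 0–80 m: 2.5×10⁻⁴ × 0.71 × 80 = 0.01420 m
A 80–960 m: 0.48 × 2.4×10⁻⁴ × 880 = 0.101376 m
A total: 0.115576 m
B Layer 1: 1.1 × 1.6×10⁻⁴ × 210 = 0.03696 m
B 1.7×10⁻⁴ × 890 × 0.21 = 0.031773 m
B total: 0.068733 m
Difference: 0.115576 − 0.068733 = 0.046843 m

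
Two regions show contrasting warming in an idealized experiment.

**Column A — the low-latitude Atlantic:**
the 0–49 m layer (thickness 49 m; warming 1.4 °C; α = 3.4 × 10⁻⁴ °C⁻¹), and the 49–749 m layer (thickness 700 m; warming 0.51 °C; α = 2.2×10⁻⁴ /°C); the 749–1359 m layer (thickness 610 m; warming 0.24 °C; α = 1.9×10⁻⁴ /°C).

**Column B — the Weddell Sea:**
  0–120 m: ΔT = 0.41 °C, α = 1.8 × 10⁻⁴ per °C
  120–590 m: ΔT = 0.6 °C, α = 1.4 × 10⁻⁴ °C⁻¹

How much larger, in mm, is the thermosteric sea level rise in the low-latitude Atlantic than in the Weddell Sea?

A 3.4×10⁻⁴ × 49 × 1.4 = 0.023324 m
A 49–749 m: 0.51 × 700 × 2.2×10⁻⁴ = 0.07854 m
A 1.9×10⁻⁴ × 610 × 0.24 = 0.027816 m
A total: 0.12968 m
B 0–120 m: 1.8×10⁻⁴ × 120 × 0.41 = 0.008856 m
B Layer 2: 1.4×10⁻⁴ × 470 × 0.6 = 0.03948 m
B total: 0.048336 m
Difference: 0.12968 − 0.048336 = 0.081344 m

81 mm larger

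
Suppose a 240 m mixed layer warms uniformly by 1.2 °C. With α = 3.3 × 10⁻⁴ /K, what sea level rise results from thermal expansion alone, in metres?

0.0950 m

Δh = αΔT·H = 3.3×10⁻⁴ × 1.2 × 240 = 0.09504 m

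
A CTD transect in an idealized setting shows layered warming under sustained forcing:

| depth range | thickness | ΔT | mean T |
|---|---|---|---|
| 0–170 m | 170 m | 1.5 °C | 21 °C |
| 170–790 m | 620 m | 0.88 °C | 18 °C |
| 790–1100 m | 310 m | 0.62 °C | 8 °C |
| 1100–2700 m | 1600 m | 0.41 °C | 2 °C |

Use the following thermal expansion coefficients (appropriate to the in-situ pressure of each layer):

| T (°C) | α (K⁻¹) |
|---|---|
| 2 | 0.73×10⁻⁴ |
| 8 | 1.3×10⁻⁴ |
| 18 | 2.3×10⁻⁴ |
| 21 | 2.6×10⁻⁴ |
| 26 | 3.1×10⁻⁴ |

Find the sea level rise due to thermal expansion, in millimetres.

Δh ≈ 265 mm

Layer 1 at 21 °C → α = 2.6×10⁻⁴ K⁻¹
Layer 2 at 18 °C → α = 2.3×10⁻⁴ K⁻¹
Layer 3 at 8 °C → α = 1.3×10⁻⁴ K⁻¹
Layer 4 at 2 °C → α = 0.73×10⁻⁴ K⁻¹
Layer 1: 1.5 × 170 × 2.6×10⁻⁴ = 0.06630 m
Layer 2: 0.88 × 2.3×10⁻⁴ × 620 = 0.125488 m
1.3×10⁻⁴ × 310 × 0.62 = 0.024986 m
Layer 4: 0.41 × 1600 × 0.73×10⁻⁴ = 0.047888 m
Δh = 0.06630 + 0.125488 + 0.024986 + 0.047888 = 0.264662 m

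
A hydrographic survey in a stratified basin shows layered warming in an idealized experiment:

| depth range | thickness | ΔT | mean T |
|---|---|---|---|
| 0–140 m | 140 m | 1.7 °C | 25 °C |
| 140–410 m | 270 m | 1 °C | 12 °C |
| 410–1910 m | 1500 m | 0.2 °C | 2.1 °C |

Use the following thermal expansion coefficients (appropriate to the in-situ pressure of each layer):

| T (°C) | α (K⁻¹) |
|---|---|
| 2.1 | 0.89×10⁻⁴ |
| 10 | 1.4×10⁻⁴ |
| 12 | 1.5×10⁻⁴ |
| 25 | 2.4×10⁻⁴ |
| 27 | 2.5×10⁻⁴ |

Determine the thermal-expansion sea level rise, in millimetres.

Layer 1 at 25 °C → α = 2.4×10⁻⁴ K⁻¹
Layer 2 at 12 °C → α = 1.5×10⁻⁴ K⁻¹
Layer 3 at 2.1 °C → α = 0.89×10⁻⁴ K⁻¹
2.4×10⁻⁴ × 1.7 × 140 = 0.05712 m
Layer 2: 1 × 1.5×10⁻⁴ × 270 = 0.04050 m
410–1910 m: 0.89×10⁻⁴ × 0.2 × 1500 = 0.02670 m
Δh = 0.05712 + 0.04050 + 0.02670 = 0.12432 m

Δh = 124 mm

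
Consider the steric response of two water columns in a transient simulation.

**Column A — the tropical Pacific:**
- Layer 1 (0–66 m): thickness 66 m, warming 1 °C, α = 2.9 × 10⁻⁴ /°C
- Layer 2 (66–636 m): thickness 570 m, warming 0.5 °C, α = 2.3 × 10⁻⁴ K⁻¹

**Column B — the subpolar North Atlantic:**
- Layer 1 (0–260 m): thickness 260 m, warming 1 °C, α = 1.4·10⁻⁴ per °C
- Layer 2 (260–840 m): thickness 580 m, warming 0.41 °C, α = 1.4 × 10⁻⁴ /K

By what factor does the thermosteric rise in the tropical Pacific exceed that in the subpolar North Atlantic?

a factor of 1.22

A 66 × 1 × 2.9×10⁻⁴ = 0.01914 m
A 570 × 2.3×10⁻⁴ × 0.5 = 0.06555 m
A total: 0.08469 m
B 0–260 m: 1 × 1.4×10⁻⁴ × 260 = 0.03640 m
B 1.4×10⁻⁴ × 580 × 0.41 = 0.033292 m
B total: 0.069692 m
Ratio: 0.08469 / 0.069692 ≈ 1.215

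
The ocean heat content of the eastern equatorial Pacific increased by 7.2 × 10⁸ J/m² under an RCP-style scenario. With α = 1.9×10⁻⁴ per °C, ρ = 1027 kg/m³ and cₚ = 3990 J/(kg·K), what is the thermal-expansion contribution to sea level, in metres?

Δh = αQ/(ρcₚ) = 1.9×10⁻⁴ × 7.2×10⁸ / (1027 × 3990) ≈ 0.033384 m

0.0334 m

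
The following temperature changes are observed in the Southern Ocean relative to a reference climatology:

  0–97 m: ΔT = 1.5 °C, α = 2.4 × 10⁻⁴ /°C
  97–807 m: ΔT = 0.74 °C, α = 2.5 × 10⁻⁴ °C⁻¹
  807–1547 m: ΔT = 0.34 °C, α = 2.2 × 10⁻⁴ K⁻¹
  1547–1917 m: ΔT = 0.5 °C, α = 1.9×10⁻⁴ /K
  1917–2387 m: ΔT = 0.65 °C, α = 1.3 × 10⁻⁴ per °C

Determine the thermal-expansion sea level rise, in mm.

296 mm

0–97 m: 97 × 1.5 × 2.4×10⁻⁴ = 0.03492 m
2.5×10⁻⁴ × 710 × 0.74 = 0.13135 m
807–1547 m: 0.34 × 740 × 2.2×10⁻⁴ = 0.055352 m
1547–1917 m: 370 × 0.5 × 1.9×10⁻⁴ = 0.03515 m
1.3×10⁻⁴ × 470 × 0.65 = 0.039715 m
Δh = 0.03492 + 0.13135 + 0.055352 + 0.03515 + 0.039715 = 0.296487 m ≈ 296 mm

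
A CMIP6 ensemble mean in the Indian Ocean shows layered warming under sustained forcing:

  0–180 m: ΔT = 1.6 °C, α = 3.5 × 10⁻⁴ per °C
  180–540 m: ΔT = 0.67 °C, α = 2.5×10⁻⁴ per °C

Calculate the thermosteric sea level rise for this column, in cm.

0–180 m: 180 × 3.5×10⁻⁴ × 1.6 = 0.10080 m
180–540 m: 2.5×10⁻⁴ × 0.67 × 360 = 0.06030 m
Δh = 0.10080 + 0.06030 = 0.16110 m

Δh ≈ 16.1 cm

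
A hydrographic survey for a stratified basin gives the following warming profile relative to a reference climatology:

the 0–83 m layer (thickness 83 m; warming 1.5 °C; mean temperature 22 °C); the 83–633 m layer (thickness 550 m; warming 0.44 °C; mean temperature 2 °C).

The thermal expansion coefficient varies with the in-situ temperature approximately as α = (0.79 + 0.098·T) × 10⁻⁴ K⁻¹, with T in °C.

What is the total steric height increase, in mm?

about 61 mm

Layer 1: α = (0.79 + 0.098×22)×10⁻⁴ = 2.946×10⁻⁴ K⁻¹
Layer 2: α = (0.79 + 0.098×2)×10⁻⁴ = 0.986×10⁻⁴ K⁻¹
0–83 m: 2.946×10⁻⁴ × 83 × 1.5 = 0.0366777 m
Layer 2: 0.44 × 0.986×10⁻⁴ × 550 = 0.0238612 m
Δh = 0.0366777 + 0.0238612 = 0.0605389 m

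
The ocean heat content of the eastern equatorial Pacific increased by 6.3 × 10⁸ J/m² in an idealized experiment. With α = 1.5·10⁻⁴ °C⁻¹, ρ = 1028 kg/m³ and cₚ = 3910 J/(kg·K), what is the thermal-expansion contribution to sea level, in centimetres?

Δh = αQ/(ρcₚ) = 1.5×10⁻⁴ × 6.3×10⁸ / (1028 × 3910) ≈ 0.023511 m

Δh = 2.35 cm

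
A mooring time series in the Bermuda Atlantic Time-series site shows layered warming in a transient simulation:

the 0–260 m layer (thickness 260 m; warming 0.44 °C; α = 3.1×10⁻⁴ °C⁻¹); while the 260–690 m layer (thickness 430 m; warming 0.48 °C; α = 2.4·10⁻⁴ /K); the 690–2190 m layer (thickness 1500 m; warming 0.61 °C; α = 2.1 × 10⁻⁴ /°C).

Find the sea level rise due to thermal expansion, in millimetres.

0–260 m: 0.44 × 3.1×10⁻⁴ × 260 = 0.035464 m
2.4×10⁻⁴ × 430 × 0.48 = 0.049536 m
1500 × 2.1×10⁻⁴ × 0.61 = 0.19215 m
Δh = 0.035464 + 0.049536 + 0.19215 = 0.27715 m ≈ 277 mm

about 277 mm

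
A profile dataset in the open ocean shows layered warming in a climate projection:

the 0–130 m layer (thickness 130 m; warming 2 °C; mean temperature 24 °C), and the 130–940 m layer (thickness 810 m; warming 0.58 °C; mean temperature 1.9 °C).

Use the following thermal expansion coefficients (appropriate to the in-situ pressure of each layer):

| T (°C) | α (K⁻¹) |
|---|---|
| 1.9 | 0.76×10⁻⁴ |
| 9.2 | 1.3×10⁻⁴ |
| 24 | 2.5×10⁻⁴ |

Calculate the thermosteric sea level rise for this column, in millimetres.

about 101 mm

Layer 1 at 24 °C → α = 2.5×10⁻⁴ K⁻¹
Layer 2 at 1.9 °C → α = 0.76×10⁻⁴ K⁻¹
0–130 m: 130 × 2 × 2.5×10⁻⁴ = 0.06500 m
0.58 × 810 × 0.76×10⁻⁴ = 0.0357048 m
Δh = 0.06500 + 0.0357048 = 0.1007048 m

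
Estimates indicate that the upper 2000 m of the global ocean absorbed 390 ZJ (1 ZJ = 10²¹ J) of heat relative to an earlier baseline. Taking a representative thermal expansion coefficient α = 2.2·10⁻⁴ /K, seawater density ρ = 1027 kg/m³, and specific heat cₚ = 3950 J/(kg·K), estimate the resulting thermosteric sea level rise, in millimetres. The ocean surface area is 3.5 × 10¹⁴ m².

60.4 mm of thermosteric rise

Per unit area: Q = 390×10²¹ / (3.5×10¹⁴) ≈ 1.114×10⁹ J/m²
Δh = αQ/(ρcₚ) = 2.2×10⁻⁴ × 1.114×10⁹ / (1027 × 3950) ≈ 0.060414 m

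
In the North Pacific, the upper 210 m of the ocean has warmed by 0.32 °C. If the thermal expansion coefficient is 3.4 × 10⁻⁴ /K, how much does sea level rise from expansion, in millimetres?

Δh = αΔT·H = 3.4×10⁻⁴ × 0.32 × 210 = 0.022848 m

22.8 mm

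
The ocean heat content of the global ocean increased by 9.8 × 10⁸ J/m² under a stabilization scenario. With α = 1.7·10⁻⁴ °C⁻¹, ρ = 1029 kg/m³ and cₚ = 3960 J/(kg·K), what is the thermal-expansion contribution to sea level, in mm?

Δh = 41 mm

Δh = αQ/(ρcₚ) = 1.7×10⁻⁴ × 9.8×10⁸ / (1029 × 3960) ≈ 0.040885 m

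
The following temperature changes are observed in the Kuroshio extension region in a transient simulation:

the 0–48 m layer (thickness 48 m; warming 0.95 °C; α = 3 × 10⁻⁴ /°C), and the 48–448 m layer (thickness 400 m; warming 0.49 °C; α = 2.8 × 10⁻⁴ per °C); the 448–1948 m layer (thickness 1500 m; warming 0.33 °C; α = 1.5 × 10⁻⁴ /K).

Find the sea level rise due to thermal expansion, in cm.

Δh = 14.3 cm

3×10⁻⁴ × 0.95 × 48 = 0.01368 m
Layer 2: 400 × 2.8×10⁻⁴ × 0.49 = 0.05488 m
448–1948 m: 1.5×10⁻⁴ × 0.33 × 1500 = 0.07425 m
Δh = 0.01368 + 0.05488 + 0.07425 = 0.14281 m ≈ 14.3 cm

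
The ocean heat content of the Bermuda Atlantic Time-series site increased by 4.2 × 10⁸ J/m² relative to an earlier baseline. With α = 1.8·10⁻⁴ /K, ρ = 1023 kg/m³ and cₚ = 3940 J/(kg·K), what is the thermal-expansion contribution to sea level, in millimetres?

Δh = αQ/(ρcₚ) = 1.8×10⁻⁴ × 4.2×10⁸ / (1023 × 3940) ≈ 0.018756 m

about 18.8 mm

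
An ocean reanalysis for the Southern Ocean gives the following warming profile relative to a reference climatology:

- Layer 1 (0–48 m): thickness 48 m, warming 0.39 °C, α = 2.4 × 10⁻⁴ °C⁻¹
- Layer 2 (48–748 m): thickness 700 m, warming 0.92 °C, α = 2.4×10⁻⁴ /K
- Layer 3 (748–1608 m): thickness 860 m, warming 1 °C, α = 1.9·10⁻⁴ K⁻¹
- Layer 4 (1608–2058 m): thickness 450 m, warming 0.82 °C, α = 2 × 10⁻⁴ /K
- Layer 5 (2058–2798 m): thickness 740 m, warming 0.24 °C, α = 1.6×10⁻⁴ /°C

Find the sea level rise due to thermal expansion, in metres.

0–48 m: 2.4×10⁻⁴ × 48 × 0.39 = 0.0044928 m
Layer 2: 0.92 × 2.4×10⁻⁴ × 700 = 0.15456 m
Layer 3: 860 × 1.9×10⁻⁴ × 1 = 0.16340 m
450 × 2×10⁻⁴ × 0.82 = 0.07380 m
1.6×10⁻⁴ × 0.24 × 740 = 0.028416 m
Δh = 0.0044928 + 0.15456 + 0.16340 + 0.07380 + 0.028416 = 0.4246688 m

0.425 m of thermosteric rise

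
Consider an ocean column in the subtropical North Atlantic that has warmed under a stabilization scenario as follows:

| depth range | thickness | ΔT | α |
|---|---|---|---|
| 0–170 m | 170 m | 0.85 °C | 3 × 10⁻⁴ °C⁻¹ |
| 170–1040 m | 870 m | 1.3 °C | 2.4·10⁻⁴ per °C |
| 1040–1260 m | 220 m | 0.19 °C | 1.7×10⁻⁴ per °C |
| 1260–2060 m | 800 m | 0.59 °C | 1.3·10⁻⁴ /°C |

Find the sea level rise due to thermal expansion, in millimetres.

3×10⁻⁴ × 0.85 × 170 = 0.04335 m
170–1040 m: 2.4×10⁻⁴ × 1.3 × 870 = 0.27144 m
1040–1260 m: 220 × 1.7×10⁻⁴ × 0.19 = 0.007106 m
1260–2060 m: 1.3×10⁻⁴ × 0.59 × 800 = 0.06136 m
Δh = 0.04335 + 0.27144 + 0.007106 + 0.06136 = 0.383256 m ≈ 383 mm

383 mm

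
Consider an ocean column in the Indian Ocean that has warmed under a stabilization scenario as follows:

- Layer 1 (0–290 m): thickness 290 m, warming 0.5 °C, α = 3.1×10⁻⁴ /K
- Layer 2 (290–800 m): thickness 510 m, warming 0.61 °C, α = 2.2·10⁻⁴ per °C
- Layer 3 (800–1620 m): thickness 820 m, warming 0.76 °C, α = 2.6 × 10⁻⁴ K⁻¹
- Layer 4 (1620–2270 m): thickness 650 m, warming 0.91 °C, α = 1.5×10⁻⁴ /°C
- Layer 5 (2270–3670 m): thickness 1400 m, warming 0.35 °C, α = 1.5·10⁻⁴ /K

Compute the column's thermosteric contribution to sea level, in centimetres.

290 × 0.5 × 3.1×10⁻⁴ = 0.04495 m
0.61 × 510 × 2.2×10⁻⁴ = 0.068442 m
800–1620 m: 820 × 0.76 × 2.6×10⁻⁴ = 0.162032 m
1620–2270 m: 650 × 0.91 × 1.5×10⁻⁴ = 0.088725 m
Layer 5: 1400 × 0.35 × 1.5×10⁻⁴ = 0.07350 m
Δh = 0.04495 + 0.068442 + 0.162032 + 0.088725 + 0.07350 = 0.437649 m

about 43.8 cm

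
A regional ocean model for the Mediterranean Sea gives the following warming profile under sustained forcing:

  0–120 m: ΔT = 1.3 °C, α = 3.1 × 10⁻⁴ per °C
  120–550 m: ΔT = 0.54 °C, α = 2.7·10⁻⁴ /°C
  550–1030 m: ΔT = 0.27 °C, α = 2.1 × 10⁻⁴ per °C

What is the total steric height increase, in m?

0–120 m: 1.3 × 120 × 3.1×10⁻⁴ = 0.04836 m
430 × 2.7×10⁻⁴ × 0.54 = 0.062694 m
Layer 3: 2.1×10⁻⁴ × 0.27 × 480 = 0.027216 m
Δh = 0.04836 + 0.062694 + 0.027216 = 0.13827 m

about 0.14 m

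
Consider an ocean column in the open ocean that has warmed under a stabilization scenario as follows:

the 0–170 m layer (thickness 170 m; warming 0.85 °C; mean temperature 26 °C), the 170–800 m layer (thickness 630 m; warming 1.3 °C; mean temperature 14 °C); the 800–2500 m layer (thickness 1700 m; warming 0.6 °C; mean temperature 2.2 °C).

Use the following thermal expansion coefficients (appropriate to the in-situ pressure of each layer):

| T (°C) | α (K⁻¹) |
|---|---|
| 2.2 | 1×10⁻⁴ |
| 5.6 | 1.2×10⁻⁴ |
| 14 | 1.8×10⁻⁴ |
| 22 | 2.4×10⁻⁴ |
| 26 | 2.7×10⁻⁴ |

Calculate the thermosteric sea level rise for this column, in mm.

Layer 1 at 26 °C → α = 2.7×10⁻⁴ K⁻¹
Layer 2 at 14 °C → α = 1.8×10⁻⁴ K⁻¹
Layer 3 at 2.2 °C → α = 1×10⁻⁴ K⁻¹
0–170 m: 0.85 × 2.7×10⁻⁴ × 170 = 0.039015 m
Layer 2: 630 × 1.3 × 1.8×10⁻⁴ = 0.14742 m
1×10⁻⁴ × 0.6 × 1700 = 0.10200 m
Δh = 0.039015 + 0.14742 + 0.10200 = 0.288435 m

288 mm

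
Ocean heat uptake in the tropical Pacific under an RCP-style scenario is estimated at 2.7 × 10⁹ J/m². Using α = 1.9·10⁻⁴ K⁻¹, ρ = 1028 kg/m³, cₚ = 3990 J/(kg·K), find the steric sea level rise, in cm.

Δh ≈ 12.5 cm

Δh = αQ/(ρcₚ) = 1.9×10⁻⁴ × 2.7×10⁹ / (1028 × 3990) ≈ 0.12507 m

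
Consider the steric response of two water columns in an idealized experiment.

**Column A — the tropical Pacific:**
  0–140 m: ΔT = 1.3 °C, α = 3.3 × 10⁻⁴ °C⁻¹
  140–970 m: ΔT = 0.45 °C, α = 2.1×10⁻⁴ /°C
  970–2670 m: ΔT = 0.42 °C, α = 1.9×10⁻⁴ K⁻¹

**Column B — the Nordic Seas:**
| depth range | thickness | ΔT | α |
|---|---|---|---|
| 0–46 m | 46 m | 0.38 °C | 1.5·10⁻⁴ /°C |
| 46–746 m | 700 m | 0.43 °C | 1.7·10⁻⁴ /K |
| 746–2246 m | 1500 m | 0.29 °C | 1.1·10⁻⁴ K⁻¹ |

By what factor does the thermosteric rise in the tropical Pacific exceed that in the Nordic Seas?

A 1.3 × 140 × 3.3×10⁻⁴ = 0.06006 m
A 140–970 m: 2.1×10⁻⁴ × 0.45 × 830 = 0.078435 m
A 970–2670 m: 1700 × 1.9×10⁻⁴ × 0.42 = 0.13566 m
A total: 0.274155 m
B 0.38 × 46 × 1.5×10⁻⁴ = 0.002622 m
B 1.7×10⁻⁴ × 700 × 0.43 = 0.05117 m
B 746–2246 m: 1.1×10⁻⁴ × 1500 × 0.29 = 0.04785 m
B total: 0.101642 m
Ratio: 0.274155 / 0.101642 ≈ 2.697

2.7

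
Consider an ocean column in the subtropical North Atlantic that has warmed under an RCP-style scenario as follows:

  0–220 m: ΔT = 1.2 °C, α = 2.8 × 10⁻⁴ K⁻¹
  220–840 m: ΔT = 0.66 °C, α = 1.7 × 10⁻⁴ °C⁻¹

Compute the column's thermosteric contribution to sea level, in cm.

about 14.3 cm

Layer 1: 2.8×10⁻⁴ × 220 × 1.2 = 0.07392 m
1.7×10⁻⁴ × 0.66 × 620 = 0.069564 m
Δh = 0.07392 + 0.069564 = 0.143484 m ≈ 14.3 cm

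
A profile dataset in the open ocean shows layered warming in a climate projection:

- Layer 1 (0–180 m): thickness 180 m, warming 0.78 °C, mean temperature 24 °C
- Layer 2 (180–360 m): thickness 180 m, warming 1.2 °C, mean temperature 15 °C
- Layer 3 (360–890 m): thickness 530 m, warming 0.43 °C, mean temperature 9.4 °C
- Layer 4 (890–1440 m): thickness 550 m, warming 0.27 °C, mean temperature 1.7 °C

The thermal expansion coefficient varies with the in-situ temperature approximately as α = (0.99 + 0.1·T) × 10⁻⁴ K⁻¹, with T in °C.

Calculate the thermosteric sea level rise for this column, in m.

Δh ≈ 0.16 m

Layer 1: α = (0.99 + 0.1×24)×10⁻⁴ = 3.39×10⁻⁴ K⁻¹
Layer 2: α = (0.99 + 0.1×15)×10⁻⁴ = 2.49×10⁻⁴ K⁻¹
Layer 3: α = (0.99 + 0.1×9.4)×10⁻⁴ = 1.93×10⁻⁴ K⁻¹
Layer 4: α = (0.99 + 0.1×1.7)×10⁻⁴ = 1.16×10⁻⁴ K⁻¹
Layer 1: 0.78 × 3.39×10⁻⁴ × 180 = 0.0475956 m
2.49×10⁻⁴ × 180 × 1.2 = 0.053784 m
Layer 3: 1.93×10⁻⁴ × 530 × 0.43 = 0.0439847 m
890–1440 m: 550 × 0.27 × 1.16×10⁻⁴ = 0.017226 m
Δh = 0.0475956 + 0.053784 + 0.0439847 + 0.017226 = 0.1625903 m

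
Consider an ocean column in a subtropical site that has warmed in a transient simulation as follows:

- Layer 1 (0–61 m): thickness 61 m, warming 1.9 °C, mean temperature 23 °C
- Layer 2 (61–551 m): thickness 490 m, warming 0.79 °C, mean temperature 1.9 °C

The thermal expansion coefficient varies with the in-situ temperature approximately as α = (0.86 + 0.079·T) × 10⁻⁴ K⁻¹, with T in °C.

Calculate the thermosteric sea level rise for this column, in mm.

Layer 1: α = (0.86 + 0.079×23)×10⁻⁴ = 2.677×10⁻⁴ K⁻¹
Layer 2: α = (0.86 + 0.079×1.9)×10⁻⁴ = 1.0101×10⁻⁴ K⁻¹
1.9 × 61 × 2.677×10⁻⁴ = 0.03102643 m
61–551 m: 0.79 × 1.0101×10⁻⁴ × 490 = 0.039100971 m
Δh = 0.03102643 + 0.039100971 = 0.070127401 m

70 mm of thermosteric rise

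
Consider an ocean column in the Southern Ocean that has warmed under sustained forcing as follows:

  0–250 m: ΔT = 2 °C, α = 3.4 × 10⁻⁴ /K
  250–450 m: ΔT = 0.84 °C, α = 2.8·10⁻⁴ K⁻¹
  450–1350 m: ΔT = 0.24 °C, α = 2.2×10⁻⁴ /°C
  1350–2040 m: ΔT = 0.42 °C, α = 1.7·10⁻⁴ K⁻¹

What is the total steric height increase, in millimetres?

Layer 1: 2 × 3.4×10⁻⁴ × 250 = 0.17000 m
200 × 0.84 × 2.8×10⁻⁴ = 0.04704 m
450–1350 m: 2.2×10⁻⁴ × 0.24 × 900 = 0.04752 m
690 × 0.42 × 1.7×10⁻⁴ = 0.049266 m
Δh = 0.17000 + 0.04704 + 0.04752 + 0.049266 = 0.313826 m

Δh ≈ 314 mm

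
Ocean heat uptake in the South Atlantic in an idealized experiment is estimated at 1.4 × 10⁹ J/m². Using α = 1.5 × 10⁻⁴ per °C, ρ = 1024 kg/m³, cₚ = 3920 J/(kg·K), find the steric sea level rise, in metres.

Δh ≈ 0.0523 m

Δh = αQ/(ρcₚ) = 1.5×10⁻⁴ × 1.4×10⁹ / (1024 × 3920) ≈ 0.052316 m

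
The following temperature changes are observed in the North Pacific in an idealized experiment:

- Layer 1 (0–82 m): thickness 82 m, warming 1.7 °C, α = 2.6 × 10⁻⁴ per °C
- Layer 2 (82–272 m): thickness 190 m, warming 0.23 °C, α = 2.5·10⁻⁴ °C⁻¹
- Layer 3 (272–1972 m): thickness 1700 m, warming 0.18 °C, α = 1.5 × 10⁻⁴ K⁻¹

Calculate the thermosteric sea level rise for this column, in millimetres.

93.1 mm of thermosteric rise

2.6×10⁻⁴ × 82 × 1.7 = 0.036244 m
82–272 m: 190 × 0.23 × 2.5×10⁻⁴ = 0.010925 m
Layer 3: 1700 × 0.18 × 1.5×10⁻⁴ = 0.04590 m
Δh = 0.036244 + 0.010925 + 0.04590 = 0.093069 m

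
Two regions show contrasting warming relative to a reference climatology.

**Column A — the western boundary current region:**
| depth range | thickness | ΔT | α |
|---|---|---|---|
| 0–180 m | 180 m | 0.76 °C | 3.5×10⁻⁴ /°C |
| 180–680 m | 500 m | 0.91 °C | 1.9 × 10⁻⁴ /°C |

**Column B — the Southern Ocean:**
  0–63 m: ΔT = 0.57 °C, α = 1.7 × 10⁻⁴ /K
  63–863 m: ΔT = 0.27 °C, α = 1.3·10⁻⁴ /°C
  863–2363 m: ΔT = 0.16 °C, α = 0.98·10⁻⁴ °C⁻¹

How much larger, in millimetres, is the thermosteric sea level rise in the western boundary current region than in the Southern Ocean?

A 0.76 × 3.5×10⁻⁴ × 180 = 0.04788 m
A Layer 2: 500 × 0.91 × 1.9×10⁻⁴ = 0.08645 m
A total: 0.13433 m
B 63 × 0.57 × 1.7×10⁻⁴ = 0.0061047 m
B 0.27 × 1.3×10⁻⁴ × 800 = 0.02808 m
B 0.98×10⁻⁴ × 0.16 × 1500 = 0.02352 m
B total: 0.0577047 m
Difference: 0.13433 − 0.0577047 = 0.0766253 m

Δh_A − Δh_B ≈ 77 mm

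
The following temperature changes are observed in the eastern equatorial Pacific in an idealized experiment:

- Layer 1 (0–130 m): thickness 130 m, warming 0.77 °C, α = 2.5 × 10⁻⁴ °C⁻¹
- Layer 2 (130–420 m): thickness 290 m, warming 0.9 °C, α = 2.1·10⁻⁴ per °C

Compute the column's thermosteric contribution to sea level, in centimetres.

Δh ≈ 7.98 cm

Layer 1: 0.77 × 2.5×10⁻⁴ × 130 = 0.025025 m
Layer 2: 0.9 × 290 × 2.1×10⁻⁴ = 0.05481 m
Δh = 0.025025 + 0.05481 = 0.079835 m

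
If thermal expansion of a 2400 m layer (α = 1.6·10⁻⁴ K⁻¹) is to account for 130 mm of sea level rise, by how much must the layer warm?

ΔT = Δh/(αH) = 0.13 / (1.6×10⁻⁴ × 2400) ≈ 0.3385 °C

about 0.339 °C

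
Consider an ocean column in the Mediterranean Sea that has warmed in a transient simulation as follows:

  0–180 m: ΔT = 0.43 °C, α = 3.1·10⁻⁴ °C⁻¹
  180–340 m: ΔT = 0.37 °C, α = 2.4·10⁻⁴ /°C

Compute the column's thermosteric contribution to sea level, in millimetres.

0–180 m: 3.1×10⁻⁴ × 180 × 0.43 = 0.023994 m
Layer 2: 0.37 × 160 × 2.4×10⁻⁴ = 0.014208 m
Δh = 0.023994 + 0.014208 = 0.038202 m

Δh = 38.2 mm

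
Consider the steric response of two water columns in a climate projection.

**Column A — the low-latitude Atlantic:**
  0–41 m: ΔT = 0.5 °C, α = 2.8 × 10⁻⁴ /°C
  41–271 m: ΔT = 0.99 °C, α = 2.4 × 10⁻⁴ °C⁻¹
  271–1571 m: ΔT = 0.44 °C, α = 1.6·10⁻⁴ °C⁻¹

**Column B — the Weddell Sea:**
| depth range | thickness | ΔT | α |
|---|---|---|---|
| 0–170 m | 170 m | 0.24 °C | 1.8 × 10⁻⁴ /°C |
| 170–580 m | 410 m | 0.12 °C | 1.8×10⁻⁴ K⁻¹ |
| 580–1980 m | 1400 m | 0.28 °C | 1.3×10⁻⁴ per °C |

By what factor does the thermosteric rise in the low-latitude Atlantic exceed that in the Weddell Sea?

A 41 × 2.8×10⁻⁴ × 0.5 = 0.00574 m
A 41–271 m: 230 × 2.4×10⁻⁴ × 0.99 = 0.054648 m
A 1300 × 1.6×10⁻⁴ × 0.44 = 0.09152 m
A total: 0.151908 m
B Layer 1: 0.24 × 170 × 1.8×10⁻⁴ = 0.007344 m
B 170–580 m: 410 × 1.8×10⁻⁴ × 0.12 = 0.008856 m
B 0.28 × 1.3×10⁻⁴ × 1400 = 0.05096 m
B total: 0.06716 m
Ratio: 0.151908 / 0.06716 ≈ 2.262

a factor of 2.26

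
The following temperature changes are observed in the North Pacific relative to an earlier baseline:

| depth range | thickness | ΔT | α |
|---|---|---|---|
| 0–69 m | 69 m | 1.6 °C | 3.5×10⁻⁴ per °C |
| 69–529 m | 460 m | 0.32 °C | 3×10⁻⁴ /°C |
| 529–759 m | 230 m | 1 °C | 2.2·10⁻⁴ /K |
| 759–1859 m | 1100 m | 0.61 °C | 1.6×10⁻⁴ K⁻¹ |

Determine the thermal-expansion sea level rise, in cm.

Δh = 24.1 cm

0–69 m: 1.6 × 3.5×10⁻⁴ × 69 = 0.03864 m
0.32 × 3×10⁻⁴ × 460 = 0.04416 m
1 × 230 × 2.2×10⁻⁴ = 0.05060 m
1100 × 1.6×10⁻⁴ × 0.61 = 0.10736 m
Δh = 0.03864 + 0.04416 + 0.05060 + 0.10736 = 0.24076 m ≈ 24.1 cm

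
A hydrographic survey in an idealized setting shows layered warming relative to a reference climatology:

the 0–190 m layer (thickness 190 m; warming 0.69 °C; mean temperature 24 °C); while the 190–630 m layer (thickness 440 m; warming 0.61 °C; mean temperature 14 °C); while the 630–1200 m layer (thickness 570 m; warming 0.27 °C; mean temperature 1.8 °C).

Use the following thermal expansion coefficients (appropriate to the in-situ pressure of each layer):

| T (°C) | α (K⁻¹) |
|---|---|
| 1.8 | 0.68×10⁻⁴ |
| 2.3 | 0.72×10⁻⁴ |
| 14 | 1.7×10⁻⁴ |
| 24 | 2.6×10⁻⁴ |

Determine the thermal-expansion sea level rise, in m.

Δh = 0.090 m

Layer 1 at 24 °C → α = 2.6×10⁻⁴ K⁻¹
Layer 2 at 14 °C → α = 1.7×10⁻⁴ K⁻¹
Layer 3 at 1.8 °C → α = 0.68×10⁻⁴ K⁻¹
Layer 1: 0.69 × 190 × 2.6×10⁻⁴ = 0.034086 m
Layer 2: 1.7×10⁻⁴ × 440 × 0.61 = 0.045628 m
Layer 3: 570 × 0.27 × 0.68×10⁻⁴ = 0.0104652 m
Δh = 0.034086 + 0.045628 + 0.0104652 = 0.0901792 m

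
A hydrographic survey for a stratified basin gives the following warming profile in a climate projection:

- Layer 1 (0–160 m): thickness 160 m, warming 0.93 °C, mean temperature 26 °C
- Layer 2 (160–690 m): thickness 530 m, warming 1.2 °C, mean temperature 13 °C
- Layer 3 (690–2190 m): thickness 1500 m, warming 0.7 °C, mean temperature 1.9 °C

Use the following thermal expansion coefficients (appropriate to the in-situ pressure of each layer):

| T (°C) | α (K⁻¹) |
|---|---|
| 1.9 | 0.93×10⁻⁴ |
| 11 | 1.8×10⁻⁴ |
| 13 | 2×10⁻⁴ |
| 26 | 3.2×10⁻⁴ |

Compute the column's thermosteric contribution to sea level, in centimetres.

Δh ≈ 27.2 cm

Layer 1 at 26 °C → α = 3.2×10⁻⁴ K⁻¹
Layer 2 at 13 °C → α = 2×10⁻⁴ K⁻¹
Layer 3 at 1.9 °C → α = 0.93×10⁻⁴ K⁻¹
160 × 0.93 × 3.2×10⁻⁴ = 0.047616 m
160–690 m: 2×10⁻⁴ × 1.2 × 530 = 0.12720 m
0.7 × 0.93×10⁻⁴ × 1500 = 0.09765 m
Δh = 0.047616 + 0.12720 + 0.09765 = 0.272466 m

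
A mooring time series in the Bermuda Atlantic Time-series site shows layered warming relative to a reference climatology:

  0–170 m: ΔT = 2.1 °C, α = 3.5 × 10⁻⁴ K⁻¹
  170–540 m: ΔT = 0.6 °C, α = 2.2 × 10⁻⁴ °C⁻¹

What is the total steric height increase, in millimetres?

about 174 mm

0–170 m: 2.1 × 3.5×10⁻⁴ × 170 = 0.12495 m
0.6 × 370 × 2.2×10⁻⁴ = 0.04884 m
Δh = 0.12495 + 0.04884 = 0.17379 m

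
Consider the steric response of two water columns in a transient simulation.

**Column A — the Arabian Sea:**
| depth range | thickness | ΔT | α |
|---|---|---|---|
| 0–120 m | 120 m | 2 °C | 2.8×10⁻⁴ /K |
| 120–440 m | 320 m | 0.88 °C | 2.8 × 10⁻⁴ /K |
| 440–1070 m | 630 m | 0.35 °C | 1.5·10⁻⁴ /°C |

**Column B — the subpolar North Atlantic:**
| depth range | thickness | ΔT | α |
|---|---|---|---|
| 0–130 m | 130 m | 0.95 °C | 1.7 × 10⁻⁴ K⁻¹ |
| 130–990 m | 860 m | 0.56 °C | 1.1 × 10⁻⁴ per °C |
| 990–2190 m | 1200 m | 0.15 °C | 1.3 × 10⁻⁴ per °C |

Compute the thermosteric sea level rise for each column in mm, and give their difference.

A 0–120 m: 120 × 2.8×10⁻⁴ × 2 = 0.06720 m
A 0.88 × 2.8×10⁻⁴ × 320 = 0.078848 m
A 440–1070 m: 1.5×10⁻⁴ × 630 × 0.35 = 0.033075 m
A total: 0.179123 m
B 130 × 0.95 × 1.7×10⁻⁴ = 0.020995 m
B Layer 2: 860 × 1.1×10⁻⁴ × 0.56 = 0.052976 m
B Layer 3: 1200 × 1.3×10⁻⁴ × 0.15 = 0.02340 m
B total: 0.097371 m
Difference: 0.179123 − 0.097371 = 0.081752 m

A: 179 mm; B: 97.4 mm; difference 81.8 mm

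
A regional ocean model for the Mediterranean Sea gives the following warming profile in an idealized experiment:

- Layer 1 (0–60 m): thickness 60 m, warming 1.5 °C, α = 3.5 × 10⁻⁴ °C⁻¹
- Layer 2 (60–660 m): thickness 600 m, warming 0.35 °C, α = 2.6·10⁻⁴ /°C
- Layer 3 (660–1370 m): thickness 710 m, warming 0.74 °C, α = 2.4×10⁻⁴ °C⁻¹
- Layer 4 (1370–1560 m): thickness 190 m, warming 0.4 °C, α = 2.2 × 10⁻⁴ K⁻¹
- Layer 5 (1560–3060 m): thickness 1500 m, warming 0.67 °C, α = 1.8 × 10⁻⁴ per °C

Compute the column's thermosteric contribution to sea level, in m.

Δh = 0.410 m

0–60 m: 60 × 1.5 × 3.5×10⁻⁴ = 0.03150 m
60–660 m: 0.35 × 2.6×10⁻⁴ × 600 = 0.05460 m
710 × 2.4×10⁻⁴ × 0.74 = 0.126096 m
190 × 2.2×10⁻⁴ × 0.4 = 0.01672 m
0.67 × 1.8×10⁻⁴ × 1500 = 0.18090 m
Δh = 0.03150 + 0.05460 + 0.126096 + 0.01672 + 0.18090 = 0.409816 m ≈ 0.410 m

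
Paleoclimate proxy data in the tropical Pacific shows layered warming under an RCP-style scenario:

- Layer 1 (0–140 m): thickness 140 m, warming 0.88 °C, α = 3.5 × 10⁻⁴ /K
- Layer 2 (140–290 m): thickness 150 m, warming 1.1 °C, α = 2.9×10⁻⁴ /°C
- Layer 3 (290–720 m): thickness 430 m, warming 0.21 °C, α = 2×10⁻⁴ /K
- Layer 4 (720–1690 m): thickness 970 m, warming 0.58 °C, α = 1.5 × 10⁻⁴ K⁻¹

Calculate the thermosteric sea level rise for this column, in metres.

Layer 1: 3.5×10⁻⁴ × 140 × 0.88 = 0.04312 m
150 × 1.1 × 2.9×10⁻⁴ = 0.04785 m
0.21 × 2×10⁻⁴ × 430 = 0.01806 m
970 × 1.5×10⁻⁴ × 0.58 = 0.08439 m
Δh = 0.04312 + 0.04785 + 0.01806 + 0.08439 = 0.19342 m ≈ 0.193 m

Δh ≈ 0.193 m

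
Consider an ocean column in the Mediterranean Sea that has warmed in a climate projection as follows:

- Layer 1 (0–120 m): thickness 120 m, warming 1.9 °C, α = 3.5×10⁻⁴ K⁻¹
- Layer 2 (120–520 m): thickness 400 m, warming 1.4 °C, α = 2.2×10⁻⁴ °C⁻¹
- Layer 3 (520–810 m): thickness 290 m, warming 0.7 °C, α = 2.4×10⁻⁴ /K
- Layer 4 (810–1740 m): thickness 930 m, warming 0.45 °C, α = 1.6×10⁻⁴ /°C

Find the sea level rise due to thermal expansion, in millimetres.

320 mm

120 × 1.9 × 3.5×10⁻⁴ = 0.07980 m
120–520 m: 400 × 1.4 × 2.2×10⁻⁴ = 0.12320 m
290 × 0.7 × 2.4×10⁻⁴ = 0.04872 m
810–1740 m: 0.45 × 1.6×10⁻⁴ × 930 = 0.06696 m
Δh = 0.07980 + 0.12320 + 0.04872 + 0.06696 = 0.31868 m ≈ 320 mm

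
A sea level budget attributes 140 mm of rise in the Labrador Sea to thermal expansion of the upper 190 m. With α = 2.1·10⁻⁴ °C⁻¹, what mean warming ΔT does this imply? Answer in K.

3.51 K

ΔT = Δh/(αH) = 0.14 / (2.1×10⁻⁴ × 190) ≈ 3.509 K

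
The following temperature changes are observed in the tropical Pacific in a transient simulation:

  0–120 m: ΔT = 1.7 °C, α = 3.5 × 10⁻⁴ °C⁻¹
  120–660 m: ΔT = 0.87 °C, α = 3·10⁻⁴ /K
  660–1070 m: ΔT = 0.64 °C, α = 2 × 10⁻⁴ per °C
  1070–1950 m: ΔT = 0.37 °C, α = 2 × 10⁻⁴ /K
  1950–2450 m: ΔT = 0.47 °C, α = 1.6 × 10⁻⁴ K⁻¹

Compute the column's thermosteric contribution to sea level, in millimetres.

0–120 m: 1.7 × 3.5×10⁻⁴ × 120 = 0.07140 m
0.87 × 540 × 3×10⁻⁴ = 0.14094 m
Layer 3: 2×10⁻⁴ × 0.64 × 410 = 0.05248 m
1070–1950 m: 2×10⁻⁴ × 880 × 0.37 = 0.06512 m
500 × 1.6×10⁻⁴ × 0.47 = 0.03760 m
Δh = 0.07140 + 0.14094 + 0.05248 + 0.06512 + 0.03760 = 0.36754 m

368 mm of thermosteric rise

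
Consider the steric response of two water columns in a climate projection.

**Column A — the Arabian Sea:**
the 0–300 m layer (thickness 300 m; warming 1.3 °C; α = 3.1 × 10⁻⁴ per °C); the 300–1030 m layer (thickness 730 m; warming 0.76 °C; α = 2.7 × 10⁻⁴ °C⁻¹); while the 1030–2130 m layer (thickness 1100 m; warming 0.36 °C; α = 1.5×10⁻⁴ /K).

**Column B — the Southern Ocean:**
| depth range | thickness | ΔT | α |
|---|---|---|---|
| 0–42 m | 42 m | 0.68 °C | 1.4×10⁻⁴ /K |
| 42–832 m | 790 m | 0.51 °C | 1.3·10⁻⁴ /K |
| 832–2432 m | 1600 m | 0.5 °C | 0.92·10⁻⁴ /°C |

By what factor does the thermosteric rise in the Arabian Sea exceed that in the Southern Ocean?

a factor of 2.54

A 300 × 1.3 × 3.1×10⁻⁴ = 0.12090 m
A Layer 2: 0.76 × 2.7×10⁻⁴ × 730 = 0.149796 m
A 1.5×10⁻⁴ × 1100 × 0.36 = 0.05940 m
A total: 0.330096 m
B 0–42 m: 0.68 × 42 × 1.4×10⁻⁴ = 0.0039984 m
B 790 × 0.51 × 1.3×10⁻⁴ = 0.052377 m
B Layer 3: 0.92×10⁻⁴ × 1600 × 0.5 = 0.07360 m
B total: 0.1299754 m
Ratio: 0.330096 / 0.1299754 ≈ 2.540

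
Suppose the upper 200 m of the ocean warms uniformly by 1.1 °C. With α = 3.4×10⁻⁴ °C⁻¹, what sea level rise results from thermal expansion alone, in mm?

74.8 mm

Δh = αΔT·H = 3.4×10⁻⁴ × 1.1 × 200 = 0.07480 m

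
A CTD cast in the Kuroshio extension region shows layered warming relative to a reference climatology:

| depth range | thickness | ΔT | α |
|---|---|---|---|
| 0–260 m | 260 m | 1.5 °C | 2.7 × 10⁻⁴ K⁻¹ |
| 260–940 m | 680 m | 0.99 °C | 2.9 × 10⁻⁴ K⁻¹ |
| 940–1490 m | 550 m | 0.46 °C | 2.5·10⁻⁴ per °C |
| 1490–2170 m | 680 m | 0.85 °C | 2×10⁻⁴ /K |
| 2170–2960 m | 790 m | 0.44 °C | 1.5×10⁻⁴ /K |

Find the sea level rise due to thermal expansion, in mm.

Layer 1: 1.5 × 260 × 2.7×10⁻⁴ = 0.10530 m
Layer 2: 680 × 0.99 × 2.9×10⁻⁴ = 0.195228 m
940–1490 m: 0.46 × 550 × 2.5×10⁻⁴ = 0.06325 m
680 × 0.85 × 2×10⁻⁴ = 0.11560 m
1.5×10⁻⁴ × 790 × 0.44 = 0.05214 m
Δh = 0.10530 + 0.195228 + 0.06325 + 0.11560 + 0.05214 = 0.531518 m

about 532 mm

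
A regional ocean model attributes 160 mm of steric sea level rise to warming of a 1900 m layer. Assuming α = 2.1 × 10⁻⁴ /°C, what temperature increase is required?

0.401 K

ΔT = Δh/(αH) = 0.16 / (2.1×10⁻⁴ × 1900) ≈ 0.4010 K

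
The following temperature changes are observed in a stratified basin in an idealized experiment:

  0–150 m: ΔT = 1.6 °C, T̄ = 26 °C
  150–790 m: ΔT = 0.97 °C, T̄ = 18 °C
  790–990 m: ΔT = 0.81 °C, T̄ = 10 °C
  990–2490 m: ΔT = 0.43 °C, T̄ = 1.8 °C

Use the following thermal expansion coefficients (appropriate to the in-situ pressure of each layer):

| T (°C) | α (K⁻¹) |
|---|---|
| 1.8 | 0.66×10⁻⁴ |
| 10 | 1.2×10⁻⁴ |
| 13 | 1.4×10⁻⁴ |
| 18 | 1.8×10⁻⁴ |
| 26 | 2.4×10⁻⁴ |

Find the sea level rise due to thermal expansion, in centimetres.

23.1 cm

Layer 1 at 26 °C → α = 2.4×10⁻⁴ K⁻¹
Layer 2 at 18 °C → α = 1.8×10⁻⁴ K⁻¹
Layer 3 at 10 °C → α = 1.2×10⁻⁴ K⁻¹
Layer 4 at 1.8 °C → α = 0.66×10⁻⁴ K⁻¹
Layer 1: 150 × 2.4×10⁻⁴ × 1.6 = 0.05760 m
150–790 m: 1.8×10⁻⁴ × 0.97 × 640 = 0.111744 m
790–990 m: 200 × 0.81 × 1.2×10⁻⁴ = 0.01944 m
Layer 4: 1500 × 0.66×10⁻⁴ × 0.43 = 0.04257 m
Δh = 0.05760 + 0.111744 + 0.01944 + 0.04257 = 0.231354 m ≈ 23.1 cm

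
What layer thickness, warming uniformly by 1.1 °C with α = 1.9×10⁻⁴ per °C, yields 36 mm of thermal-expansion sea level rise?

H = Δh/(αΔT) = 0.036 / (1.9×10⁻⁴ × 1.1) ≈ 172.2 m

about 172 m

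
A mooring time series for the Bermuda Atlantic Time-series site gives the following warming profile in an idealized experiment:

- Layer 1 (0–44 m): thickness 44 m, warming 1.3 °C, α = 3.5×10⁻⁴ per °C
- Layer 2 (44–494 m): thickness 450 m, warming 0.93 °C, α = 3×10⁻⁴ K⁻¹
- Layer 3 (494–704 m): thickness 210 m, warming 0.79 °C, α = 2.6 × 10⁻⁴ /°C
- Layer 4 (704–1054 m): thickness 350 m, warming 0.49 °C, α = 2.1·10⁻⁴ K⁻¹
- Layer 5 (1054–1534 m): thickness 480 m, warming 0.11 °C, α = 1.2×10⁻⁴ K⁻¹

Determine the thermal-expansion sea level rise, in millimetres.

about 230 mm

0–44 m: 3.5×10⁻⁴ × 44 × 1.3 = 0.02002 m
3×10⁻⁴ × 0.93 × 450 = 0.12555 m
494–704 m: 2.6×10⁻⁴ × 210 × 0.79 = 0.043134 m
Layer 4: 0.49 × 350 × 2.1×10⁻⁴ = 0.036015 m
Layer 5: 480 × 1.2×10⁻⁴ × 0.11 = 0.006336 m
Δh = 0.02002 + 0.12555 + 0.043134 + 0.036015 + 0.006336 = 0.231055 m ≈ 230 mm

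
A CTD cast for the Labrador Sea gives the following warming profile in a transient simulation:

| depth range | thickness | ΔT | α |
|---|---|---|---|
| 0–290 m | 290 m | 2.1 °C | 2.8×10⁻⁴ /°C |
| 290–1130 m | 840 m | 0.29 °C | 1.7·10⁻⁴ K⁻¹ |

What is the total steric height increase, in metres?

Δh = 0.212 m

0–290 m: 2.1 × 290 × 2.8×10⁻⁴ = 0.17052 m
Layer 2: 0.29 × 1.7×10⁻⁴ × 840 = 0.041412 m
Δh = 0.17052 + 0.041412 = 0.211932 m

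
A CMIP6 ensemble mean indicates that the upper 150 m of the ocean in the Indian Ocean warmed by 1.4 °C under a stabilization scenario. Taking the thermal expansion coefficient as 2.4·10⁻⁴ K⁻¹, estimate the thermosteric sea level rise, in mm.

Δh = αΔT·H = 2.4×10⁻⁴ × 1.4 × 150 = 0.05040 m

50 mm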